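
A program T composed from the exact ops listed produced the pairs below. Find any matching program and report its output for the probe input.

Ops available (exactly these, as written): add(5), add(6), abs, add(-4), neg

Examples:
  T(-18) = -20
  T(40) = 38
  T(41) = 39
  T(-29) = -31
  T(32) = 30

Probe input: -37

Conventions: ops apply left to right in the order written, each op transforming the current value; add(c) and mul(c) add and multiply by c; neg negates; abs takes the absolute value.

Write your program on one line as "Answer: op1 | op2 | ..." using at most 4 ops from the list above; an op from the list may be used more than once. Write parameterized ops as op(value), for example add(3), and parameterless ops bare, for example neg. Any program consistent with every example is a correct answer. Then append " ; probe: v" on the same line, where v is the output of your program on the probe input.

add(-4) | add(-4) | add(6) ; probe: -39

Check, running the answer program on each example:
  -18 -> -22 -> -26 -> -20
  40 -> 36 -> 32 -> 38
  41 -> 37 -> 33 -> 39
  -29 -> -33 -> -37 -> -31
  32 -> 28 -> 24 -> 30
  probe: -37 -> -41 -> -45 -> -39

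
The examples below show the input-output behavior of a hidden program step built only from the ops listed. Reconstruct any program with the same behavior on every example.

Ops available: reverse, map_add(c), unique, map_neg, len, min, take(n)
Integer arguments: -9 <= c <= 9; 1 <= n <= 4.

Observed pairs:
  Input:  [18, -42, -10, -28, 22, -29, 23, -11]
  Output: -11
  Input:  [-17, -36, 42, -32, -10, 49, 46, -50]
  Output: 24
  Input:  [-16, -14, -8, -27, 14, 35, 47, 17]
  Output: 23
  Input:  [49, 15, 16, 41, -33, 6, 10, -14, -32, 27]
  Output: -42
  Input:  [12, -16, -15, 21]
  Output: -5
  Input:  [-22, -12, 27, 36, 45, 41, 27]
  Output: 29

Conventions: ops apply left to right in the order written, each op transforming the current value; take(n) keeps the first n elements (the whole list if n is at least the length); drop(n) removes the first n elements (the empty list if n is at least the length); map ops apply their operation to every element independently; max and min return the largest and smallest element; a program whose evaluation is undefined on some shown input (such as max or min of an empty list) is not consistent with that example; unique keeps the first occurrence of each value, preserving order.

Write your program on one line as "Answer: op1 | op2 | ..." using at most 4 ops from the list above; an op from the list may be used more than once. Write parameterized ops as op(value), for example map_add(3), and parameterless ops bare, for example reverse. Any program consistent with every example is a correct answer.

map_add(-7) | take(1) | map_neg | min

Check, running the answer program on each example:
  [18, -42, -10, -28, 22, -29, 23, -11] -> [11, -49, -17, -35, 15, -36, 16, -18] -> [11] -> [-11] -> -11
  [-17, -36, 42, -32, -10, 49, 46, -50] -> [-24, -43, 35, -39, -17, 42, 39, -57] -> [-24] -> [24] -> 24
  [-16, -14, -8, -27, 14, 35, 47, 17] -> [-23, -21, -15, -34, 7, 28, 40, 10] -> [-23] -> [23] -> 23
  [49, 15, 16, 41, -33, 6, 10, -14, -32, 27] -> [42, 8, 9, 34, -40, -1, 3, -21, -39, 20] -> [42] -> [-42] -> -42
  [12, -16, -15, 21] -> [5, -23, -22, 14] -> [5] -> [-5] -> -5
  [-22, -12, 27, 36, 45, 41, 27] -> [-29, -19, 20, 29, 38, 34, 20] -> [-29] -> [29] -> 29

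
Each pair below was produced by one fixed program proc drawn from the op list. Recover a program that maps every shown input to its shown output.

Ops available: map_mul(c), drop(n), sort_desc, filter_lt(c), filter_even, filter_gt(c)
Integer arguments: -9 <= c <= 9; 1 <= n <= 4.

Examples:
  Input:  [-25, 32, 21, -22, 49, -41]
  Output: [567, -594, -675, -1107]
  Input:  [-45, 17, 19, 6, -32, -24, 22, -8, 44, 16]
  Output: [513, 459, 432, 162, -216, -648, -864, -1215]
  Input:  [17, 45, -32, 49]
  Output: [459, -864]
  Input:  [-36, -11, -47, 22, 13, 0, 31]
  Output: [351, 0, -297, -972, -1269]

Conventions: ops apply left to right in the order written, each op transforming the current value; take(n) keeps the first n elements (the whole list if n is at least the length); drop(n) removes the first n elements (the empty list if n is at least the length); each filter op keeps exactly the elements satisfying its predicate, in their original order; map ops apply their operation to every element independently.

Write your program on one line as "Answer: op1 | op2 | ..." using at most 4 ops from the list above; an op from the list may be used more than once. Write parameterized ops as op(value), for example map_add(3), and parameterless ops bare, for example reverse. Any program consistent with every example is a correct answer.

sort_desc | drop(2) | map_mul(-9) | map_mul(-3)

Check, running the answer program on each example:
  [-25, 32, 21, -22, 49, -41] -> [49, 32, 21, -22, -25, -41] -> [21, -22, -25, -41] -> [-189, 198, 225, 369] -> [567, -594, -675, -1107]
  [-45, 17, 19, 6, -32, -24, 22, -8, 44, 16] -> [44, 22, 19, 17, 16, 6, -8, -24, -32, -45] -> [19, 17, 16, 6, -8, -24, -32, -45] -> [-171, -153, -144, -54, 72, 216, 288, 405] -> [513, 459, 432, 162, -216, -648, -864, -1215]
  [17, 45, -32, 49] -> [49, 45, 17, -32] -> [17, -32] -> [-153, 288] -> [459, -864]
  [-36, -11, -47, 22, 13, 0, 31] -> [31, 22, 13, 0, -11, -36, -47] -> [13, 0, -11, -36, -47] -> [-117, 0, 99, 324, 423] -> [351, 0, -297, -972, -1269]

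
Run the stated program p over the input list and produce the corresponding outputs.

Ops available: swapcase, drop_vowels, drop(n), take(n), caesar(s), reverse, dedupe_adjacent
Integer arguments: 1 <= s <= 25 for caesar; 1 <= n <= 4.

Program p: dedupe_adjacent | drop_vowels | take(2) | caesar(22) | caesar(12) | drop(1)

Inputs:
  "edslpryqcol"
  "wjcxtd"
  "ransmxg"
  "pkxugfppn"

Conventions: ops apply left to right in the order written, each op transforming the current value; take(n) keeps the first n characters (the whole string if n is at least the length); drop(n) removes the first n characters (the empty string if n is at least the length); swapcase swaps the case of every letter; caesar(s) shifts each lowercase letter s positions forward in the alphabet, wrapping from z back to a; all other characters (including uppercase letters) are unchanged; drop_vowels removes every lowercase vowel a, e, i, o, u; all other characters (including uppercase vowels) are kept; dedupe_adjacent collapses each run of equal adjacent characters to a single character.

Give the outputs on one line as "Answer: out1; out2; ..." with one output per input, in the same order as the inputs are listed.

Execution, op by op:
  "edslpryqcol" -> "edslpryqcol" -> "dslpryqcl" -> "ds" -> "zo" -> "la" -> "a"
  "wjcxtd" -> "wjcxtd" -> "wjcxtd" -> "wj" -> "sf" -> "er" -> "r"
  "ransmxg" -> "ransmxg" -> "rnsmxg" -> "rn" -> "nj" -> "zv" -> "v"
  "pkxugfppn" -> "pkxugfpn" -> "pkxgfpn" -> "pk" -> "lg" -> "xs" -> "s"

"a"; "r"; "v"; "s"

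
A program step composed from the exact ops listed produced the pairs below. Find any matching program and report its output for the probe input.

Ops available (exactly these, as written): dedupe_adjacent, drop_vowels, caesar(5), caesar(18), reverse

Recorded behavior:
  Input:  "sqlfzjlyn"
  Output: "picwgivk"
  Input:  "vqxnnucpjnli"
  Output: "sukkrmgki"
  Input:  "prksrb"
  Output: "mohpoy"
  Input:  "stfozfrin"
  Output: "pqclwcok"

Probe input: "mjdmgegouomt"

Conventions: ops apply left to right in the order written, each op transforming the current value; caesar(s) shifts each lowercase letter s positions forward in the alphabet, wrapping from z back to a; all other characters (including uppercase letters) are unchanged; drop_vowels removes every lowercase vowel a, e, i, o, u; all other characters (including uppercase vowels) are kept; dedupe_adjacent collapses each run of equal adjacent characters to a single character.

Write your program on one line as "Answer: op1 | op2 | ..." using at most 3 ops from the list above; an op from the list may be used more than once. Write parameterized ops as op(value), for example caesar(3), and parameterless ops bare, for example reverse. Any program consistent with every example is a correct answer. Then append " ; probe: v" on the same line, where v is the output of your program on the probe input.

caesar(18) | drop_vowels | caesar(5) ; probe: "gadbdlrlq"

Check, running the answer program on each example:
  "sqlfzjlyn" -> "kidxrbdqf" -> "kdxrbdqf" -> "picwgivk"
  "vqxnnucpjnli" -> "nipffmuhbfda" -> "npffmhbfd" -> "sukkrmgki"
  "prksrb" -> "hjckjt" -> "hjckjt" -> "mohpoy"
  "stfozfrin" -> "klxgrxjaf" -> "klxgrxjf" -> "pqclwcok"
  probe: "mjdmgegouomt" -> "ebveywygmgel" -> "bvywygmgl" -> "gadbdlrlq"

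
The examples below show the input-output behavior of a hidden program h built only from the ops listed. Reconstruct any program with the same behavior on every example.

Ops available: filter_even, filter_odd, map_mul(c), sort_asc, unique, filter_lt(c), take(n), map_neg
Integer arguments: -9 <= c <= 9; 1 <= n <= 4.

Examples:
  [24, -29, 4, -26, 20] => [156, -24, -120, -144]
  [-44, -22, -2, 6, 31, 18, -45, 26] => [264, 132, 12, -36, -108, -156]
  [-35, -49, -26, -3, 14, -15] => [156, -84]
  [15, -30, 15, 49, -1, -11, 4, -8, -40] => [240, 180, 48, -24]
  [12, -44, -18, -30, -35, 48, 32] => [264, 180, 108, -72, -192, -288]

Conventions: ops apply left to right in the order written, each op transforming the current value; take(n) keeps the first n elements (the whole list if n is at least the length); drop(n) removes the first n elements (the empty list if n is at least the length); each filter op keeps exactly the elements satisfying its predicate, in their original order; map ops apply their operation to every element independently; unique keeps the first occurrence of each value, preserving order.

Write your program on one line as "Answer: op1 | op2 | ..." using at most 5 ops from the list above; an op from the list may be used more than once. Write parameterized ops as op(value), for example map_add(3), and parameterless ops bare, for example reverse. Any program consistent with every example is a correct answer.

sort_asc | filter_even | map_neg | map_mul(-6) | map_neg

Check, running the answer program on each example:
  [24, -29, 4, -26, 20] -> [-29, -26, 4, 20, 24] -> [-26, 4, 20, 24] -> [26, -4, -20, -24] -> [-156, 24, 120, 144] -> [156, -24, -120, -144]
  [-44, -22, -2, 6, 31, 18, -45, 26] -> [-45, -44, -22, -2, 6, 18, 26, 31] -> [-44, -22, -2, 6, 18, 26] -> [44, 22, 2, -6, -18, -26] -> [-264, -132, -12, 36, 108, 156] -> [264, 132, 12, -36, -108, -156]
  [-35, -49, -26, -3, 14, -15] -> [-49, -35, -26, -15, -3, 14] -> [-26, 14] -> [26, -14] -> [-156, 84] -> [156, -84]
  [15, -30, 15, 49, -1, -11, 4, -8, -40] -> [-40, -30, -11, -8, -1, 4, 15, 15, 49] -> [-40, -30, -8, 4] -> [40, 30, 8, -4] -> [-240, -180, -48, 24] -> [240, 180, 48, -24]
  [12, -44, -18, -30, -35, 48, 32] -> [-44, -35, -30, -18, 12, 32, 48] -> [-44, -30, -18, 12, 32, 48] -> [44, 30, 18, -12, -32, -48] -> [-264, -180, -108, 72, 192, 288] -> [264, 180, 108, -72, -192, -288]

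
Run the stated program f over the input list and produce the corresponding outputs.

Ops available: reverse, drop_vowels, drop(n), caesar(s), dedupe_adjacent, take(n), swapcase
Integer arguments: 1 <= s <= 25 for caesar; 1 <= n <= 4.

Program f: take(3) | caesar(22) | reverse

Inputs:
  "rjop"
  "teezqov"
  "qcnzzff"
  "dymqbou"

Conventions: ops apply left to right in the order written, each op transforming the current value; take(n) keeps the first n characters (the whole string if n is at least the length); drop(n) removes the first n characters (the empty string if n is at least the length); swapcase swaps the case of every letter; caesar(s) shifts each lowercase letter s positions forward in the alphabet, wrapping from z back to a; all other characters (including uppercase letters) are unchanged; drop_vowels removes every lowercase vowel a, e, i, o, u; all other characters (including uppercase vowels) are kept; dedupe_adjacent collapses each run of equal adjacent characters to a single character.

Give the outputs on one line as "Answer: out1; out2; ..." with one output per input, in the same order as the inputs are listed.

Execution, op by op:
  "rjop" -> "rjo" -> "nfk" -> "kfn"
  "teezqov" -> "tee" -> "paa" -> "aap"
  "qcnzzff" -> "qcn" -> "myj" -> "jym"
  "dymqbou" -> "dym" -> "zui" -> "iuz"

"kfn"; "aap"; "jym"; "iuz"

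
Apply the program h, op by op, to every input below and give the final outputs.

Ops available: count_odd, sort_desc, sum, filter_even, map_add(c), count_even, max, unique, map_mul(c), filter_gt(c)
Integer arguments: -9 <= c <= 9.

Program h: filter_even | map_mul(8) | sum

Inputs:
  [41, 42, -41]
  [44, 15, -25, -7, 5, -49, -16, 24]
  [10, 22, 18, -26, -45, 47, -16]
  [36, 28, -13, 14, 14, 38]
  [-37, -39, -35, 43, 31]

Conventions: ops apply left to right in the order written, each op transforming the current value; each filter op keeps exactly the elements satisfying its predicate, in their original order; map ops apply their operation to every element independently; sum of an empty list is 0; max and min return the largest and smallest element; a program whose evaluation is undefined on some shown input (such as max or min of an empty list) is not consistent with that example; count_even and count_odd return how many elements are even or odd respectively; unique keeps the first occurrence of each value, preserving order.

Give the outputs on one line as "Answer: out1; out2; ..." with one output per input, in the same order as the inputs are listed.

Execution, op by op:
  [41, 42, -41] -> [42] -> [336] -> 336
  [44, 15, -25, -7, 5, -49, -16, 24] -> [44, -16, 24] -> [352, -128, 192] -> 416
  [10, 22, 18, -26, -45, 47, -16] -> [10, 22, 18, -26, -16] -> [80, 176, 144, -208, -128] -> 64
  [36, 28, -13, 14, 14, 38] -> [36, 28, 14, 14, 38] -> [288, 224, 112, 112, 304] -> 1040
  [-37, -39, -35, 43, 31] -> [] -> [] -> 0

336; 416; 64; 1040; 0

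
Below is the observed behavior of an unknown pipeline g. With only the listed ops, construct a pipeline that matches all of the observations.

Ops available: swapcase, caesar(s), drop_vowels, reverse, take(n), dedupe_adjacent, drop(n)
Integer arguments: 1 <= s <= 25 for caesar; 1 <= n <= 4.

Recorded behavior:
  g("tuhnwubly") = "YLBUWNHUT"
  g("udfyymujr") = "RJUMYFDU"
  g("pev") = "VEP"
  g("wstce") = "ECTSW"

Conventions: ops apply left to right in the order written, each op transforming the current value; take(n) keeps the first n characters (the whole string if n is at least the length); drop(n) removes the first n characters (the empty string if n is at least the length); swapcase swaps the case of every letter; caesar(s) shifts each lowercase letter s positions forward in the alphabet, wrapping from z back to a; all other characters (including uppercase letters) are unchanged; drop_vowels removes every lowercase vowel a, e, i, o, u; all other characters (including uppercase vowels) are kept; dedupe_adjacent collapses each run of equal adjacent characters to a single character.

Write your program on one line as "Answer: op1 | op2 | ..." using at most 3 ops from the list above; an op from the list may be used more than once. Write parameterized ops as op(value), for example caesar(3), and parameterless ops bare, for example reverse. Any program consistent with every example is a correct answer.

swapcase | reverse | dedupe_adjacent

Check, running the answer program on each example:
  "tuhnwubly" -> "TUHNWUBLY" -> "YLBUWNHUT" -> "YLBUWNHUT"
  "udfyymujr" -> "UDFYYMUJR" -> "RJUMYYFDU" -> "RJUMYFDU"
  "pev" -> "PEV" -> "VEP" -> "VEP"
  "wstce" -> "WSTCE" -> "ECTSW" -> "ECTSW"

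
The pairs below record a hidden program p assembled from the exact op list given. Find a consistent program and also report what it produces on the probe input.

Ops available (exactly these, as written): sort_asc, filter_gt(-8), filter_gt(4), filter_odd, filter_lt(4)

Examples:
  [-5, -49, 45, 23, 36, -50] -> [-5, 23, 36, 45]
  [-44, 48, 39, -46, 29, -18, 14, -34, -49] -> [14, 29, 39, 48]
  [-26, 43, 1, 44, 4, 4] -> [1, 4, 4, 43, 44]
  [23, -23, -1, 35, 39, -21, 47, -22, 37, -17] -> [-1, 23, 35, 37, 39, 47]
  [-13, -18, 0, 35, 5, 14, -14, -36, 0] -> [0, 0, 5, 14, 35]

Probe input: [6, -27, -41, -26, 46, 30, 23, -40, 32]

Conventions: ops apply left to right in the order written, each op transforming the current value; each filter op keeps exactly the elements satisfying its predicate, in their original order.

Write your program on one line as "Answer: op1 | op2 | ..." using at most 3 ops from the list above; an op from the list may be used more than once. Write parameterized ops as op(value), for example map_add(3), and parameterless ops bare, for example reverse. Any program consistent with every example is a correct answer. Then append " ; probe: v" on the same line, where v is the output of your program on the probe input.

filter_gt(-8) | sort_asc ; probe: [6, 23, 30, 32, 46]

Check, running the answer program on each example:
  [-5, -49, 45, 23, 36, -50] -> [-5, 45, 23, 36] -> [-5, 23, 36, 45]
  [-44, 48, 39, -46, 29, -18, 14, -34, -49] -> [48, 39, 29, 14] -> [14, 29, 39, 48]
  [-26, 43, 1, 44, 4, 4] -> [43, 1, 44, 4, 4] -> [1, 4, 4, 43, 44]
  [23, -23, -1, 35, 39, -21, 47, -22, 37, -17] -> [23, -1, 35, 39, 47, 37] -> [-1, 23, 35, 37, 39, 47]
  [-13, -18, 0, 35, 5, 14, -14, -36, 0] -> [0, 35, 5, 14, 0] -> [0, 0, 5, 14, 35]
  probe: [6, -27, -41, -26, 46, 30, 23, -40, 32] -> [6, 46, 30, 23, 32] -> [6, 23, 30, 32, 46]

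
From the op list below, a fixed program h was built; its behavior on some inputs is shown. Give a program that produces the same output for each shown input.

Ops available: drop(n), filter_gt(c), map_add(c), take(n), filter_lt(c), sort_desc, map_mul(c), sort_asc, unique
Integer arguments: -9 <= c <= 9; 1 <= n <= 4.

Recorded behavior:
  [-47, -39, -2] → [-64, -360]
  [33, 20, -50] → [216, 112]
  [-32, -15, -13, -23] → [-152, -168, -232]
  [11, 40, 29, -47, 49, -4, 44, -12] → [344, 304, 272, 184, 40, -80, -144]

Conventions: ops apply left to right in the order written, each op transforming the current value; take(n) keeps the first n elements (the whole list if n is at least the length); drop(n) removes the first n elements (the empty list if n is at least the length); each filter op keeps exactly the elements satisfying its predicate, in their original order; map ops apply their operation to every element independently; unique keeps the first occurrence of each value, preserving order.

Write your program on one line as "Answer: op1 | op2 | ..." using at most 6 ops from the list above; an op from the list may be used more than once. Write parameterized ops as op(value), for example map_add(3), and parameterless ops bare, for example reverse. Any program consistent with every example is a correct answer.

sort_asc | drop(1) | sort_desc | map_add(-6) | map_mul(8)

Check, running the answer program on each example:
  [-47, -39, -2] -> [-47, -39, -2] -> [-39, -2] -> [-2, -39] -> [-8, -45] -> [-64, -360]
  [33, 20, -50] -> [-50, 20, 33] -> [20, 33] -> [33, 20] -> [27, 14] -> [216, 112]
  [-32, -15, -13, -23] -> [-32, -23, -15, -13] -> [-23, -15, -13] -> [-13, -15, -23] -> [-19, -21, -29] -> [-152, -168, -232]
  [11, 40, 29, -47, 49, -4, 44, -12] -> [-47, -12, -4, 11, 29, 40, 44, 49] -> [-12, -4, 11, 29, 40, 44, 49] -> [49, 44, 40, 29, 11, -4, -12] -> [43, 38, 34, 23, 5, -10, -18] -> [344, 304, 272, 184, 40, -80, -144]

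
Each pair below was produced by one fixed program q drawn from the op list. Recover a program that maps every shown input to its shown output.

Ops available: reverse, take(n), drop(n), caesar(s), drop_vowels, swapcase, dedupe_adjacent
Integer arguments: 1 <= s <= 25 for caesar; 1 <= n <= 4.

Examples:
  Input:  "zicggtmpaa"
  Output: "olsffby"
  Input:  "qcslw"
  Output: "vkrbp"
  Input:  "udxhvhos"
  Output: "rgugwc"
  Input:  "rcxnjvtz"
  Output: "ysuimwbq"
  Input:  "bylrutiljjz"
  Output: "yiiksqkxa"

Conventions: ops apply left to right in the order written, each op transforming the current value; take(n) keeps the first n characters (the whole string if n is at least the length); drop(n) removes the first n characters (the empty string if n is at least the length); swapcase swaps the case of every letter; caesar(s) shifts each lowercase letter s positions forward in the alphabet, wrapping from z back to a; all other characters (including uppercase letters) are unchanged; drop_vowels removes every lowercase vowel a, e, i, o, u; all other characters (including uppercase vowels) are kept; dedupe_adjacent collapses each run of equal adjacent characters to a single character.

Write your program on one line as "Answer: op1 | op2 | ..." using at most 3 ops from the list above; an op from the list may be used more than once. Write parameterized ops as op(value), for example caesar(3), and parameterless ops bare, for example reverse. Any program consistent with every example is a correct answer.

drop_vowels | reverse | caesar(25)

Check, running the answer program on each example:
  "zicggtmpaa" -> "zcggtmp" -> "pmtggcz" -> "olsffby"
  "qcslw" -> "qcslw" -> "wlscq" -> "vkrbp"
  "udxhvhos" -> "dxhvhs" -> "shvhxd" -> "rgugwc"
  "rcxnjvtz" -> "rcxnjvtz" -> "ztvjnxcr" -> "ysuimwbq"
  "bylrutiljjz" -> "bylrtljjz" -> "zjjltrlyb" -> "yiiksqkxa"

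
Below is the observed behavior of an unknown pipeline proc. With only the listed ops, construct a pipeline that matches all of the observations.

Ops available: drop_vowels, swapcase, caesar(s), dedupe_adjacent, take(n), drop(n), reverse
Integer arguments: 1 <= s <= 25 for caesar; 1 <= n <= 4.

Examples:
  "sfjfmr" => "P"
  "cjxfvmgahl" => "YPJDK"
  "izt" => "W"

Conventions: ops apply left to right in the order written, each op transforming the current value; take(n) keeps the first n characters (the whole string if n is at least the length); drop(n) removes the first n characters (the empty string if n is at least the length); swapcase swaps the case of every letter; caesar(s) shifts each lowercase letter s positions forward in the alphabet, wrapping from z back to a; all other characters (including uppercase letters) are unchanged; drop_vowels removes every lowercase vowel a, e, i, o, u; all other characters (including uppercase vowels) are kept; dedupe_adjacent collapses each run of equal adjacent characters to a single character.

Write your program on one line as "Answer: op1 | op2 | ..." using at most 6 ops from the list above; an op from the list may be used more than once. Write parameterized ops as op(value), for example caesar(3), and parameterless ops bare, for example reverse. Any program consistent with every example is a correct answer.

caesar(13) | caesar(16) | drop_vowels | drop(2) | swapcase

Check, running the answer program on each example:
  "sfjfmr" -> "fswsze" -> "vimipu" -> "vmp" -> "p" -> "P"
  "cjxfvmgahl" -> "pwksiztnuy" -> "fmaiypjdko" -> "fmypjdk" -> "ypjdk" -> "YPJDK"
  "izt" -> "vmg" -> "lcw" -> "lcw" -> "w" -> "W"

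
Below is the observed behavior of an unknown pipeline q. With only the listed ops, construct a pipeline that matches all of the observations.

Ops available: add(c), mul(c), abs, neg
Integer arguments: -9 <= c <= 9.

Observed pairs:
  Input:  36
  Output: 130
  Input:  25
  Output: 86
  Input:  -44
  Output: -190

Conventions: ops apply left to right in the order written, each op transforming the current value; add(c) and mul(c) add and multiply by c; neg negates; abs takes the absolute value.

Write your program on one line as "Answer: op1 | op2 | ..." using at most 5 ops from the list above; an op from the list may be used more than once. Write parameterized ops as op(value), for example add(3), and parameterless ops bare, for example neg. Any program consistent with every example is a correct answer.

mul(-2) | add(5) | mul(-2) | add(-7) | add(3)

Check, running the answer program on each example:
  36 -> -72 -> -67 -> 134 -> 127 -> 130
  25 -> -50 -> -45 -> 90 -> 83 -> 86
  -44 -> 88 -> 93 -> -186 -> -193 -> -190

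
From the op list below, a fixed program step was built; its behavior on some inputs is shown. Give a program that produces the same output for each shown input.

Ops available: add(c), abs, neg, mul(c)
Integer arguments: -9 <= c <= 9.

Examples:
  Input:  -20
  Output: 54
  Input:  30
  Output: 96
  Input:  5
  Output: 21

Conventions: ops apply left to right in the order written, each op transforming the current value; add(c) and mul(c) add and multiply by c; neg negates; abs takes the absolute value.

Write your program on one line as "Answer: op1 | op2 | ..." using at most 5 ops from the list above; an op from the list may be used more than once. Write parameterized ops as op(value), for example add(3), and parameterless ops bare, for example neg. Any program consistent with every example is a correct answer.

add(2) | neg | abs | mul(3)

Check, running the answer program on each example:
  -20 -> -18 -> 18 -> 18 -> 54
  30 -> 32 -> -32 -> 32 -> 96
  5 -> 7 -> -7 -> 7 -> 21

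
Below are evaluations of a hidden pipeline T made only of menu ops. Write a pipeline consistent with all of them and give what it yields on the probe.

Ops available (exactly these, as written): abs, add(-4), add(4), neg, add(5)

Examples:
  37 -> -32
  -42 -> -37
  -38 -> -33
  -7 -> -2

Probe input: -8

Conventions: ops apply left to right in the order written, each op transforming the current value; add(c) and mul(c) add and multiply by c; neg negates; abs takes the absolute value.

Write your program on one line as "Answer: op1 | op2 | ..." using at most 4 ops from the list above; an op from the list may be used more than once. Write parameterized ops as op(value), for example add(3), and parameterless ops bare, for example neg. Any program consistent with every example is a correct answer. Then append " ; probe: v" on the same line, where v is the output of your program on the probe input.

abs | neg | add(5) ; probe: -3

Check, running the answer program on each example:
  37 -> 37 -> -37 -> -32
  -42 -> 42 -> -42 -> -37
  -38 -> 38 -> -38 -> -33
  -7 -> 7 -> -7 -> -2
  probe: -8 -> 8 -> -8 -> -3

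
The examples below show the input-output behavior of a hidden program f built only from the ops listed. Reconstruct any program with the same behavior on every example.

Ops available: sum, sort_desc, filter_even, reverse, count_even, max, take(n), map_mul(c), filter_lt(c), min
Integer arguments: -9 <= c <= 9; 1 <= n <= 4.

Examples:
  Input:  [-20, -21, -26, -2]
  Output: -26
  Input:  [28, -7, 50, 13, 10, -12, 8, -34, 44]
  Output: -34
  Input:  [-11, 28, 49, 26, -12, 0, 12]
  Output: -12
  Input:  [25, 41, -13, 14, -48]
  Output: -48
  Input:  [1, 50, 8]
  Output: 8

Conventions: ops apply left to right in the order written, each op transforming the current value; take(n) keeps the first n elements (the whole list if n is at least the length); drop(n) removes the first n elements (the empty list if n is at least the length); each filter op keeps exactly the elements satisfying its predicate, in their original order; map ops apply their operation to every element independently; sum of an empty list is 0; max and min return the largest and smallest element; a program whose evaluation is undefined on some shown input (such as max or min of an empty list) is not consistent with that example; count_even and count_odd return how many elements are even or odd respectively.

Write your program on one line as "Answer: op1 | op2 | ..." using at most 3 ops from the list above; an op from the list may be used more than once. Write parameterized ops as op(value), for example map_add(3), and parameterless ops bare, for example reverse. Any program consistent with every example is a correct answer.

filter_even | filter_lt(9) | min

Check, running the answer program on each example:
  [-20, -21, -26, -2] -> [-20, -26, -2] -> [-20, -26, -2] -> -26
  [28, -7, 50, 13, 10, -12, 8, -34, 44] -> [28, 50, 10, -12, 8, -34, 44] -> [-12, 8, -34] -> -34
  [-11, 28, 49, 26, -12, 0, 12] -> [28, 26, -12, 0, 12] -> [-12, 0] -> -12
  [25, 41, -13, 14, -48] -> [14, -48] -> [-48] -> -48
  [1, 50, 8] -> [50, 8] -> [8] -> 8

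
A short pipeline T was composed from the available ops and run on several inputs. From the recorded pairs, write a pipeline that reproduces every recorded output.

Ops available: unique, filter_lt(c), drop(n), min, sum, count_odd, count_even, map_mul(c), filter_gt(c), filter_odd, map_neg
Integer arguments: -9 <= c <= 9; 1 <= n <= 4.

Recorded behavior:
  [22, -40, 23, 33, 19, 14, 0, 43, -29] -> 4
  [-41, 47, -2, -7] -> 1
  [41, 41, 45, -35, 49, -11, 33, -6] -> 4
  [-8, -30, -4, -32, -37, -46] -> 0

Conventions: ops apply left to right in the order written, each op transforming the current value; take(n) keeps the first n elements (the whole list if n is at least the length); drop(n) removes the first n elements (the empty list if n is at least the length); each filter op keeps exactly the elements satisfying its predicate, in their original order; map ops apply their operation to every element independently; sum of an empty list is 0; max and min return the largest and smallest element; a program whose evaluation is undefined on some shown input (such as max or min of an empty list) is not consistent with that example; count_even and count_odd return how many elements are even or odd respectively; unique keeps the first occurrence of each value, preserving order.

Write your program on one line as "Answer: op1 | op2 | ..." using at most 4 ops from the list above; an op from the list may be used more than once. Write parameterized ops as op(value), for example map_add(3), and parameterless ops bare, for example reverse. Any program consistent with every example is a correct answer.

unique | filter_gt(-5) | count_odd

Check, running the answer program on each example:
  [22, -40, 23, 33, 19, 14, 0, 43, -29] -> [22, -40, 23, 33, 19, 14, 0, 43, -29] -> [22, 23, 33, 19, 14, 0, 43] -> 4
  [-41, 47, -2, -7] -> [-41, 47, -2, -7] -> [47, -2] -> 1
  [41, 41, 45, -35, 49, -11, 33, -6] -> [41, 45, -35, 49, -11, 33, -6] -> [41, 45, 49, 33] -> 4
  [-8, -30, -4, -32, -37, -46] -> [-8, -30, -4, -32, -37, -46] -> [-4] -> 0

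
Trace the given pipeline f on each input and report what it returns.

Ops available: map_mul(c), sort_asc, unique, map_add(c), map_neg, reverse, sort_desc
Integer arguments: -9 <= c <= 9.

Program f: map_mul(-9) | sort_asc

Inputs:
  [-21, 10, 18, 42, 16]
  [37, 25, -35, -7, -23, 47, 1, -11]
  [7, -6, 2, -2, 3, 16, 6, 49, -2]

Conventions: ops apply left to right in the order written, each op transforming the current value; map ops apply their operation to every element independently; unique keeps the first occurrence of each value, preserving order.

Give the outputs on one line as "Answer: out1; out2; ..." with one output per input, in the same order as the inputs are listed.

Execution, op by op:
  [-21, 10, 18, 42, 16] -> [189, -90, -162, -378, -144] -> [-378, -162, -144, -90, 189]
  [37, 25, -35, -7, -23, 47, 1, -11] -> [-333, -225, 315, 63, 207, -423, -9, 99] -> [-423, -333, -225, -9, 63, 99, 207, 315]
  [7, -6, 2, -2, 3, 16, 6, 49, -2] -> [-63, 54, -18, 18, -27, -144, -54, -441, 18] -> [-441, -144, -63, -54, -27, -18, 18, 18, 54]

[-378, -162, -144, -90, 189]; [-423, -333, -225, -9, 63, 99, 207, 315]; [-441, -144, -63, -54, -27, -18, 18, 18, 54]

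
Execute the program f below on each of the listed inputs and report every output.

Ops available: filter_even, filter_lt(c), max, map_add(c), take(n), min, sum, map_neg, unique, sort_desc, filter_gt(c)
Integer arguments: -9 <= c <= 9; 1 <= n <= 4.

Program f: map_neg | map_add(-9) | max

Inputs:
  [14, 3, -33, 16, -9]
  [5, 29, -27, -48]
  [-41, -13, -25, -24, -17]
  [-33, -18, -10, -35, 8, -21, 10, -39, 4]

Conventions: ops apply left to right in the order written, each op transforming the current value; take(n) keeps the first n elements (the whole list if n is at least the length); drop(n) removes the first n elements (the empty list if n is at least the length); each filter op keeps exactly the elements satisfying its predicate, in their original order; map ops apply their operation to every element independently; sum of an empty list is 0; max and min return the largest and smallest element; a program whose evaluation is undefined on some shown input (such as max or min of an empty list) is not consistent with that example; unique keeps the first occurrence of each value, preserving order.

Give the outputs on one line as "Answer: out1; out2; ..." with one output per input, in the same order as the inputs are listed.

Execution, op by op:
  [14, 3, -33, 16, -9] -> [-14, -3, 33, -16, 9] -> [-23, -12, 24, -25, 0] -> 24
  [5, 29, -27, -48] -> [-5, -29, 27, 48] -> [-14, -38, 18, 39] -> 39
  [-41, -13, -25, -24, -17] -> [41, 13, 25, 24, 17] -> [32, 4, 16, 15, 8] -> 32
  [-33, -18, -10, -35, 8, -21, 10, -39, 4] -> [33, 18, 10, 35, -8, 21, -10, 39, -4] -> [24, 9, 1, 26, -17, 12, -19, 30, -13] -> 30

24; 39; 32; 30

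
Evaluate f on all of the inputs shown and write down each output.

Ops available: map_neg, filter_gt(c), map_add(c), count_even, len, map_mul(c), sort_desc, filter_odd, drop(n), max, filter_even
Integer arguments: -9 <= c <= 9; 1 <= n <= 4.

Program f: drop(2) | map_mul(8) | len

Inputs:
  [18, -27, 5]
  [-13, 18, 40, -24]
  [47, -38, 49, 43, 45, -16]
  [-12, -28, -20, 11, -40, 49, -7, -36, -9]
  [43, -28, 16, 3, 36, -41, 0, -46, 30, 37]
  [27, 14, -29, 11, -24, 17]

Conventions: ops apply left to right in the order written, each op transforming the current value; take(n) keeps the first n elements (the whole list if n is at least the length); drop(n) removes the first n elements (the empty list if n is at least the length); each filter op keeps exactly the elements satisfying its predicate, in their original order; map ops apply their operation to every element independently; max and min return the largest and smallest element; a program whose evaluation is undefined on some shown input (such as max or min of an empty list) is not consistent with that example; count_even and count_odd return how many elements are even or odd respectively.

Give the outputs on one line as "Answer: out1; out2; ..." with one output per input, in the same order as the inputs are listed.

1; 2; 4; 7; 8; 4

Execution, op by op:
  [18, -27, 5] -> [5] -> [40] -> 1
  [-13, 18, 40, -24] -> [40, -24] -> [320, -192] -> 2
  [47, -38, 49, 43, 45, -16] -> [49, 43, 45, -16] -> [392, 344, 360, -128] -> 4
  [-12, -28, -20, 11, -40, 49, -7, -36, -9] -> [-20, 11, -40, 49, -7, -36, -9] -> [-160, 88, -320, 392, -56, -288, -72] -> 7
  [43, -28, 16, 3, 36, -41, 0, -46, 30, 37] -> [16, 3, 36, -41, 0, -46, 30, 37] -> [128, 24, 288, -328, 0, -368, 240, 296] -> 8
  [27, 14, -29, 11, -24, 17] -> [-29, 11, -24, 17] -> [-232, 88, -192, 136] -> 4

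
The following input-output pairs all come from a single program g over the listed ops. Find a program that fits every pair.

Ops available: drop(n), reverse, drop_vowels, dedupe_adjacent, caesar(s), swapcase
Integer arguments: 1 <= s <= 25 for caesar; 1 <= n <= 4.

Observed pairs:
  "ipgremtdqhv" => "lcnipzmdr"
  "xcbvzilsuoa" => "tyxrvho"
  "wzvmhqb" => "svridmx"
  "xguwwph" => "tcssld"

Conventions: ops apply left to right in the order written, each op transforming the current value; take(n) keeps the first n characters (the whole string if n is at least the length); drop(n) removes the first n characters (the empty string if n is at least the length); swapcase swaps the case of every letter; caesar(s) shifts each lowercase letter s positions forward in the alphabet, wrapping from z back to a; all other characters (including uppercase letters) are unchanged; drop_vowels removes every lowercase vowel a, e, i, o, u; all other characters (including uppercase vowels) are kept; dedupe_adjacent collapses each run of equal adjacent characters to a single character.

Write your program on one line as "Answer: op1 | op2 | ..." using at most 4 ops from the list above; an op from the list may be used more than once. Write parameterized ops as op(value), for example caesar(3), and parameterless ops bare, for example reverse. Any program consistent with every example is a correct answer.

reverse | drop_vowels | reverse | caesar(22)

Check, running the answer program on each example:
  "ipgremtdqhv" -> "vhqdtmergpi" -> "vhqdtmrgp" -> "pgrmtdqhv" -> "lcnipzmdr"
  "xcbvzilsuoa" -> "aouslizvbcx" -> "slzvbcx" -> "xcbvzls" -> "tyxrvho"
  "wzvmhqb" -> "bqhmvzw" -> "bqhmvzw" -> "wzvmhqb" -> "svridmx"
  "xguwwph" -> "hpwwugx" -> "hpwwgx" -> "xgwwph" -> "tcssld"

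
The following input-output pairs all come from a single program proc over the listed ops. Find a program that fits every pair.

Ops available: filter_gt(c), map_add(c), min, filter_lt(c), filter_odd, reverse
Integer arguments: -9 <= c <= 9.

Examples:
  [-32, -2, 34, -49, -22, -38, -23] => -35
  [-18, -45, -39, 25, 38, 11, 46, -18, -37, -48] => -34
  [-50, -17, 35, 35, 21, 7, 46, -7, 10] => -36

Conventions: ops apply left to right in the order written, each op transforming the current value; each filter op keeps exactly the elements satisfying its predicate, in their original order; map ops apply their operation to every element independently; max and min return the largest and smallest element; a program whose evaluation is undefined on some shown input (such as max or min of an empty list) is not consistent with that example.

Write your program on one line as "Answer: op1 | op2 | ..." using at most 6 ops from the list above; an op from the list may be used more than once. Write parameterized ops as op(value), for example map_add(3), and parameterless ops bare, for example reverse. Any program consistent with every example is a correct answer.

reverse | filter_lt(-4) | map_add(6) | reverse | map_add(8) | min

Check, running the answer program on each example:
  [-32, -2, 34, -49, -22, -38, -23] -> [-23, -38, -22, -49, 34, -2, -32] -> [-23, -38, -22, -49, -32] -> [-17, -32, -16, -43, -26] -> [-26, -43, -16, -32, -17] -> [-18, -35, -8, -24, -9] -> -35
  [-18, -45, -39, 25, 38, 11, 46, -18, -37, -48] -> [-48, -37, -18, 46, 11, 38, 25, -39, -45, -18] -> [-48, -37, -18, -39, -45, -18] -> [-42, -31, -12, -33, -39, -12] -> [-12, -39, -33, -12, -31, -42] -> [-4, -31, -25, -4, -23, -34] -> -34
  [-50, -17, 35, 35, 21, 7, 46, -7, 10] -> [10, -7, 46, 7, 21, 35, 35, -17, -50] -> [-7, -17, -50] -> [-1, -11, -44] -> [-44, -11, -1] -> [-36, -3, 7] -> -36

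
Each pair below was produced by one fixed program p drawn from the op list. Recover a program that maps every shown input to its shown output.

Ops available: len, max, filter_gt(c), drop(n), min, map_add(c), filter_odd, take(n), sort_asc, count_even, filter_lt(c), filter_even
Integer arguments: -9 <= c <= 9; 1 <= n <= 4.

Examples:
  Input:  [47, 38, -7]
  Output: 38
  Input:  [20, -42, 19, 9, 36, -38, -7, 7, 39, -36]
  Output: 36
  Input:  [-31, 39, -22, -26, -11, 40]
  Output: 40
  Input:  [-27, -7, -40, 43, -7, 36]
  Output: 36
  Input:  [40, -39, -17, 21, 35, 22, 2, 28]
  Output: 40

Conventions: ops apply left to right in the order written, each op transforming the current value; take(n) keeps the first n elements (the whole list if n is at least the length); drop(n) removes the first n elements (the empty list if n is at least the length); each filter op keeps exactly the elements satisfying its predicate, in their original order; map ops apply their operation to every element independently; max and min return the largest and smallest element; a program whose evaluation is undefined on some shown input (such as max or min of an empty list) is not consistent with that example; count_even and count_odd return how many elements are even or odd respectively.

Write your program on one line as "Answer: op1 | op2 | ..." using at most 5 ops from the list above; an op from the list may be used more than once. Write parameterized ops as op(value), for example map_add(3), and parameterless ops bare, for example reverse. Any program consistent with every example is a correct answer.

sort_asc | filter_gt(-4) | filter_even | max

Check, running the answer program on each example:
  [47, 38, -7] -> [-7, 38, 47] -> [38, 47] -> [38] -> 38
  [20, -42, 19, 9, 36, -38, -7, 7, 39, -36] -> [-42, -38, -36, -7, 7, 9, 19, 20, 36, 39] -> [7, 9, 19, 20, 36, 39] -> [20, 36] -> 36
  [-31, 39, -22, -26, -11, 40] -> [-31, -26, -22, -11, 39, 40] -> [39, 40] -> [40] -> 40
  [-27, -7, -40, 43, -7, 36] -> [-40, -27, -7, -7, 36, 43] -> [36, 43] -> [36] -> 36
  [40, -39, -17, 21, 35, 22, 2, 28] -> [-39, -17, 2, 21, 22, 28, 35, 40] -> [2, 21, 22, 28, 35, 40] -> [2, 22, 28, 40] -> 40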